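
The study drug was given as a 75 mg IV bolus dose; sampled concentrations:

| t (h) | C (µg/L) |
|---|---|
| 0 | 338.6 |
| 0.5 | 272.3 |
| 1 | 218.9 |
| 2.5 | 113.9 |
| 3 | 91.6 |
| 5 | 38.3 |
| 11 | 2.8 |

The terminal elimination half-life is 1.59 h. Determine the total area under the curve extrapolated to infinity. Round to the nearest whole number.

Trapezoidal AUC_0→11:
  [0→0.5]: (338.6+272.3)/2 × 0.5 = 152.725
  [0.5→1]: (272.3+218.9)/2 × 0.5 = 122.8
  [1→2.5]: (218.9+113.9)/2 × 1.5 = 249.6
  [2.5→3]: (113.9+91.6)/2 × 0.5 = 51.375
  [3→5]: (91.6+38.3)/2 × 2 = 129.9
  [5→11]: (38.3+2.8)/2 × 6 = 123.3
  Sum = 829.7 µg/L·h
k_e = ln2 / t½ = 0.693147 / 1.59 = 0.4359 h^-1
Extrapolated tail: C_last / k_e = 2.8 / 0.4359 = 6.423
AUC_0→∞ = 829.7 + 6.423 = 836.123 µg/L·h

AUC = 836 µg/L·h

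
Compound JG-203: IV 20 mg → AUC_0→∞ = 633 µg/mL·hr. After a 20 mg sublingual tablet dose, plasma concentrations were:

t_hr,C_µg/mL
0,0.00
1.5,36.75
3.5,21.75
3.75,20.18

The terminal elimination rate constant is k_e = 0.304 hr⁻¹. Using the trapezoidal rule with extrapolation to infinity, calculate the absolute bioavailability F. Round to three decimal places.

F = 0.249

Trapezoidal AUC_0→3.75 (sublingual tablet):
  [0→1.5]: (0.00+36.75)/2 × 1.5 = 27.5625
  [1.5→3.5]: (36.75+21.75)/2 × 2 = 58.5
  [3.5→3.75]: (21.75+20.18)/2 × 0.25 = 5.24125
  Sum = 91.30375 µg/mL·hr
Tail: C_last/k_e = 20.18/0.304 = 66.382
AUC_0→∞ (sublingual tablet) = 91.30375 + 66.382 = 157.68575 µg/mL·hr
F = (AUC_ev/D_ev)/(AUC_iv/D_iv) = (157.68575/20)/(633/20) = 7.8842875/31.65 = 0.2491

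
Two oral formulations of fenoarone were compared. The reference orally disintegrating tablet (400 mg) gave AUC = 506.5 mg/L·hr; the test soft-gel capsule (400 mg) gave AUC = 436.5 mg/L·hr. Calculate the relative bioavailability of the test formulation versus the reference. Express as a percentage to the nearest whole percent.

F_rel = 86%

F_rel = (AUC_test/D_test) / (AUC_ref/D_ref)
      = (436.5/400) / (506.5/400)
      = 1.09125 / 1.26625 = 0.8618 = 86.18%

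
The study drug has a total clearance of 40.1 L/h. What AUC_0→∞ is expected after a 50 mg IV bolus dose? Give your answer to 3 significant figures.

AUC_0→∞ = Dose_iv / CL
        = 50 / 40.1 = 1.24688 mg/L·h

AUC = 1.25 mg/L·h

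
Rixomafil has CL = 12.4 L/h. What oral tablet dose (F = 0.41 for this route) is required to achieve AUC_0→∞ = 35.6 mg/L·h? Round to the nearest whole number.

Dose = CL × AUC_0→∞ / F
     = 12.4 × 35.6 / 0.41 = 1076.68 mg

Dose = 1077 mg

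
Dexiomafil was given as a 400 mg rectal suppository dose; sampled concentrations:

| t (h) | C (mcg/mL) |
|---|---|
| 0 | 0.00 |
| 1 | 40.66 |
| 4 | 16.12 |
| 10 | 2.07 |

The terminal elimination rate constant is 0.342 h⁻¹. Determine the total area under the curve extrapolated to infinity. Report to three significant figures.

Trapezoidal AUC_0→10:
  [0→1]: (0.00+40.66)/2 × 1 = 20.33
  [1→4]: (40.66+16.12)/2 × 3 = 85.17
  [4→10]: (16.12+2.07)/2 × 6 = 54.57
  Sum = 160.07 mcg/mL·h
Extrapolated tail: C_last / k_e = 2.07 / 0.342 = 6.053
AUC_0→∞ = 160.07 + 6.053 = 166.123 mcg/mL·h

AUC = 166 mcg/mL·h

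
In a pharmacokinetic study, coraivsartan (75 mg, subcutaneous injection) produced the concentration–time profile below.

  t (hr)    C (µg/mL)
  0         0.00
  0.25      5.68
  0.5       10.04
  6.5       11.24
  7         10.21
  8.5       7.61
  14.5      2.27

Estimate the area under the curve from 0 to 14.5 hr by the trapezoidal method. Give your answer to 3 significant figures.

Trapezoidal AUC_0→14.5:
  [0→0.25]: (0.00+5.68)/2 × 0.25 = 0.71
  [0.25→0.5]: (5.68+10.04)/2 × 0.25 = 1.965
  [0.5→6.5]: (10.04+11.24)/2 × 6 = 63.84
  [6.5→7]: (11.24+10.21)/2 × 0.5 = 5.3625
  [7→8.5]: (10.21+7.61)/2 × 1.5 = 13.365
  [8.5→14.5]: (7.61+2.27)/2 × 6 = 29.64
  Sum = 114.8825 µg/mL·hr

AUC = 115 µg/mL·hr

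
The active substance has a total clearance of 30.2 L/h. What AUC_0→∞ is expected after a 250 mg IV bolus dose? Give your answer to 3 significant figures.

AUC_0→∞ = Dose_iv / CL
        = 250 / 30.2 = 8.27815 mg/L·h

AUC = 8.28 mg/L·h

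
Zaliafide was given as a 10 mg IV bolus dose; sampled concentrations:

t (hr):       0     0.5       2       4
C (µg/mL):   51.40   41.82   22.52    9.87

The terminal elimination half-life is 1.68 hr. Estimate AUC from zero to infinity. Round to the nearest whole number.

AUC = 128 µg/mL·hr

Trapezoidal AUC_0→4:
  [0→0.5]: (51.40+41.82)/2 × 0.5 = 23.305
  [0.5→2]: (41.82+22.52)/2 × 1.5 = 48.255
  [2→4]: (22.52+9.87)/2 × 2 = 32.39
  Sum = 103.95 µg/mL·hr
k_e = ln2 / t½ = 0.693147 / 1.68 = 0.4126 hr^-1
Extrapolated tail: C_last / k_e = 9.87 / 0.4126 = 23.921
AUC_0→∞ = 103.95 + 23.921 = 127.871 µg/mL·hr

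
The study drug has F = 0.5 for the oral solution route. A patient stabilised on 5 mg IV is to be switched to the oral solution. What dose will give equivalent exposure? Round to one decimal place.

D_oral = 10.0 mg

For equal systemic exposure: F × D_ev = D_iv
D_ev = D_iv / F = 5 / 0.5 = 10 mg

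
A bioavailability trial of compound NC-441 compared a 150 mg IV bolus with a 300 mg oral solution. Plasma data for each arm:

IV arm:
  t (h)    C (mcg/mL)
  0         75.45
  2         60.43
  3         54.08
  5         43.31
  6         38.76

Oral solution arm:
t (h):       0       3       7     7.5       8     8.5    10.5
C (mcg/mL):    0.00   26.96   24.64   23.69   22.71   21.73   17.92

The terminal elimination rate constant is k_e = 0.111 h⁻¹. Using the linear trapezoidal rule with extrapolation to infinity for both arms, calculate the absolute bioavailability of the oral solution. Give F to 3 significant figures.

F = 0.279

Trapezoidal AUC_0→6 (IV):
  [0→2]: (75.45+60.43)/2 × 2 = 135.88
  [2→3]: (60.43+54.08)/2 × 1 = 57.255
  [3→5]: (54.08+43.31)/2 × 2 = 97.39
  [5→6]: (43.31+38.76)/2 × 1 = 41.035
  Sum = 331.56 mcg/mL·h
IV tail: 38.76/0.111 = 349.189; AUC_iv,0→∞ = 331.56 + 349.189 = 680.749 mcg/mL·h
Trapezoidal AUC_0→10.5 (oral solution):
  [0→3]: (0.00+26.96)/2 × 3 = 40.44
  [3→7]: (26.96+24.64)/2 × 4 = 103.2
  [7→7.5]: (24.64+23.69)/2 × 0.5 = 12.0825
  [7.5→8]: (23.69+22.71)/2 × 0.5 = 11.6
  [8→8.5]: (22.71+21.73)/2 × 0.5 = 11.11
  [8.5→10.5]: (21.73+17.92)/2 × 2 = 39.65
  Sum = 218.0825 mcg/mL·h
oral solution tail: 17.92/0.111 = 161.441; AUC_ev,0→∞ = 218.0825 + 161.441 = 379.5235 mcg/mL·h
F = (AUC_ev/D_ev)/(AUC_iv/D_iv) = (379.5235/300)/(680.749/150) = 1.26508/4.53833 = 0.2788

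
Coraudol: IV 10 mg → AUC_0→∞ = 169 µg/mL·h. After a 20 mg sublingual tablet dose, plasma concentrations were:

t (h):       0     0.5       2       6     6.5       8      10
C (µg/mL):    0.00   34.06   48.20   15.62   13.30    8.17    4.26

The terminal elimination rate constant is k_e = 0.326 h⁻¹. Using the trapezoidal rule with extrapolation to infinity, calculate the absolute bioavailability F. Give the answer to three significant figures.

F = 0.730

Trapezoidal AUC_0→10 (sublingual tablet):
  [0→0.5]: (0.00+34.06)/2 × 0.5 = 8.515
  [0.5→2]: (34.06+48.20)/2 × 1.5 = 61.695
  [2→6]: (48.20+15.62)/2 × 4 = 127.64
  [6→6.5]: (15.62+13.30)/2 × 0.5 = 7.23
  [6.5→8]: (13.30+8.17)/2 × 1.5 = 16.1025
  [8→10]: (8.17+4.26)/2 × 2 = 12.43
  Sum = 233.6125 µg/mL·h
Tail: C_last/k_e = 4.26/0.326 = 13.067
AUC_0→∞ (sublingual tablet) = 233.6125 + 13.067 = 246.6795 µg/mL·h
F = (AUC_ev/D_ev)/(AUC_iv/D_iv) = (246.6795/20)/(169/10) = 12.333975/16.9 = 0.7298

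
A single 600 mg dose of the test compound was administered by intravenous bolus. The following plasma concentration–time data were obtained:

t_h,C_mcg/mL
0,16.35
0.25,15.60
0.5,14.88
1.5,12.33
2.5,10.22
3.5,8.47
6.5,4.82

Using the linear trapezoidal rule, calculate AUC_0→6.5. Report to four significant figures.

AUC = 61.96 mcg/mL·h

Trapezoidal AUC_0→6.5:
  [0→0.25]: (16.35+15.60)/2 × 0.25 = 3.99375
  [0.25→0.5]: (15.60+14.88)/2 × 0.25 = 3.81
  [0.5→1.5]: (14.88+12.33)/2 × 1 = 13.605
  [1.5→2.5]: (12.33+10.22)/2 × 1 = 11.275
  [2.5→3.5]: (10.22+8.47)/2 × 1 = 9.345
  [3.5→6.5]: (8.47+4.82)/2 × 3 = 19.935
  Sum = 61.96375 mcg/mL·h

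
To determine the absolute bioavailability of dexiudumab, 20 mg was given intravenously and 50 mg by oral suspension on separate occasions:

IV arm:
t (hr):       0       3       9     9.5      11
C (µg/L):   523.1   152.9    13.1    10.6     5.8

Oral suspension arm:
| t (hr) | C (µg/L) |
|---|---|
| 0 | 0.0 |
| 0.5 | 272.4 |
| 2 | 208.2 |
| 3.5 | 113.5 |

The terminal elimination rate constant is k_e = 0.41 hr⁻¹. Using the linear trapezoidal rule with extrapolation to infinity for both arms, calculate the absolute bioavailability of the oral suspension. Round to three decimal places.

F = 0.245

Trapezoidal AUC_0→11 (IV):
  [0→3]: (523.1+152.9)/2 × 3 = 1014.0
  [3→9]: (152.9+13.1)/2 × 6 = 498.0
  [9→9.5]: (13.1+10.6)/2 × 0.5 = 5.925
  [9.5→11]: (10.6+5.8)/2 × 1.5 = 12.3
  Sum = 1530.225 µg/L·hr
IV tail: 5.8/0.41 = 14.146; AUC_iv,0→∞ = 1530.225 + 14.146 = 1544.371 µg/L·hr
Trapezoidal AUC_0→3.5 (oral suspension):
  [0→0.5]: (0.0+272.4)/2 × 0.5 = 68.1
  [0.5→2]: (272.4+208.2)/2 × 1.5 = 360.45
  [2→3.5]: (208.2+113.5)/2 × 1.5 = 241.275
  Sum = 669.825 µg/L·hr
oral suspension tail: 113.5/0.41 = 276.829; AUC_ev,0→∞ = 669.825 + 276.829 = 946.654 µg/L·hr
F = (AUC_ev/D_ev)/(AUC_iv/D_iv) = (946.654/50)/(1544.371/20) = 18.93308/77.21855 = 0.2452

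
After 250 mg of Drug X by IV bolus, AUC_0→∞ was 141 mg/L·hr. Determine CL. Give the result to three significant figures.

CL = Dose_iv / AUC_0→∞
   = 250 / 141 = 1.77305 L/hr

CL = 1.77 L/hr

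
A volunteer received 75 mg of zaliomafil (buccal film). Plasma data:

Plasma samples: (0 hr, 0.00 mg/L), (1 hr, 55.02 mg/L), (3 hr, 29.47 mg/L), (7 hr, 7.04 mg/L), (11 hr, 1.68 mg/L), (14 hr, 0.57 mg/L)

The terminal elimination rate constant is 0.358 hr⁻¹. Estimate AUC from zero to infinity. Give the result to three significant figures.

Trapezoidal AUC_0→14:
  [0→1]: (0.00+55.02)/2 × 1 = 27.51
  [1→3]: (55.02+29.47)/2 × 2 = 84.49
  [3→7]: (29.47+7.04)/2 × 4 = 73.02
  [7→11]: (7.04+1.68)/2 × 4 = 17.44
  [11→14]: (1.68+0.57)/2 × 3 = 3.375
  Sum = 205.835 mg/L·hr
Extrapolated tail: C_last / k_e = 0.57 / 0.358 = 1.592
AUC_0→∞ = 205.835 + 1.592 = 207.427 mg/L·hr

AUC = 207 mg/L·hr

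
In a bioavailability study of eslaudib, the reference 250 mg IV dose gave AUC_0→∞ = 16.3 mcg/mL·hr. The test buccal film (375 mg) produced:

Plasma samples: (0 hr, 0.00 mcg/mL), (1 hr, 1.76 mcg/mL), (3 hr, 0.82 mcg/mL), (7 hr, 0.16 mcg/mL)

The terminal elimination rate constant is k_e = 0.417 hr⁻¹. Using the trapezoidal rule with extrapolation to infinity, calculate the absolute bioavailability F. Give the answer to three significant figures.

Trapezoidal AUC_0→7 (buccal film):
  [0→1]: (0.00+1.76)/2 × 1 = 0.88
  [1→3]: (1.76+0.82)/2 × 2 = 2.58
  [3→7]: (0.82+0.16)/2 × 4 = 1.96
  Sum = 5.42 mcg/mL·hr
Tail: C_last/k_e = 0.16/0.417 = 0.384
AUC_0→∞ (buccal film) = 5.42 + 0.384 = 5.804 mcg/mL·hr
F = (AUC_ev/D_ev)/(AUC_iv/D_iv) = (5.804/375)/(16.3/250) = 0.0154773/0.0652 = 0.2374

F = 0.237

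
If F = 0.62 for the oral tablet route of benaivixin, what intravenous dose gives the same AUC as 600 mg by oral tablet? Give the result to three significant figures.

D_iv = 372 mg

Systemic exposure from an extravascular dose = F × D_ev, so the equivalent IV dose is F × D_ev.
D_iv = F × D_ev = 0.62 × 600 = 372 mg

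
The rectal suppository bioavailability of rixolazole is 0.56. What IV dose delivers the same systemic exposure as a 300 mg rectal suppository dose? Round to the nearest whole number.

D_iv = 168 mg

Systemic exposure from an extravascular dose = F × D_ev, so the equivalent IV dose is F × D_ev.
D_iv = F × D_ev = 0.56 × 300 = 168 mg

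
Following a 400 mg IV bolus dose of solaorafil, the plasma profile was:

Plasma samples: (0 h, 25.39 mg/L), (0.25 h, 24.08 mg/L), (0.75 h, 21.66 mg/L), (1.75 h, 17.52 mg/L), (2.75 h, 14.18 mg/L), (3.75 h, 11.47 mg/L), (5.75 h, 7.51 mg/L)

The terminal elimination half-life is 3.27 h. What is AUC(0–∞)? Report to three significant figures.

AUC = 120 mg/L·h

Trapezoidal AUC_0→5.75:
  [0→0.25]: (25.39+24.08)/2 × 0.25 = 6.18375
  [0.25→0.75]: (24.08+21.66)/2 × 0.5 = 11.435
  [0.75→1.75]: (21.66+17.52)/2 × 1 = 19.59
  [1.75→2.75]: (17.52+14.18)/2 × 1 = 15.85
  [2.75→3.75]: (14.18+11.47)/2 × 1 = 12.825
  [3.75→5.75]: (11.47+7.51)/2 × 2 = 18.98
  Sum = 84.86375 mg/L·h
k_e = ln2 / t½ = 0.693147 / 3.27 = 0.2120 h^-1
Extrapolated tail: C_last / k_e = 7.51 / 0.212 = 35.425
AUC_0→∞ = 84.86375 + 35.425 = 120.28875 mg/L·h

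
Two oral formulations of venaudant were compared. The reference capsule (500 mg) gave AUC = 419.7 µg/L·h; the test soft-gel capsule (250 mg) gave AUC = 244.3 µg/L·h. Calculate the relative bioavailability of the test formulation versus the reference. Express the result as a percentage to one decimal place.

F_rel = 116.4%

F_rel = (AUC_test/D_test) / (AUC_ref/D_ref)
      = (244.3/250) / (419.7/500)
      = 0.9772 / 0.8394 = 1.1642 = 116.42%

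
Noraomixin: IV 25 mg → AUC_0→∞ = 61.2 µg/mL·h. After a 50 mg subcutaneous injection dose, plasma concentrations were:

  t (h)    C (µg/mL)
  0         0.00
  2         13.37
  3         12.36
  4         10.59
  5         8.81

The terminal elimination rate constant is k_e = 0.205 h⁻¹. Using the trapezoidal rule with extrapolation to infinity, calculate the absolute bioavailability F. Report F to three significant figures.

F = 0.738

Trapezoidal AUC_0→5 (subcutaneous injection):
  [0→2]: (0.00+13.37)/2 × 2 = 13.37
  [2→3]: (13.37+12.36)/2 × 1 = 12.865
  [3→4]: (12.36+10.59)/2 × 1 = 11.475
  [4→5]: (10.59+8.81)/2 × 1 = 9.7
  Sum = 47.41 µg/mL·h
Tail: C_last/k_e = 8.81/0.205 = 42.976
AUC_0→∞ (subcutaneous injection) = 47.41 + 42.976 = 90.386 µg/mL·h
F = (AUC_ev/D_ev)/(AUC_iv/D_iv) = (90.386/50)/(61.2/25) = 1.80772/2.448 = 0.7384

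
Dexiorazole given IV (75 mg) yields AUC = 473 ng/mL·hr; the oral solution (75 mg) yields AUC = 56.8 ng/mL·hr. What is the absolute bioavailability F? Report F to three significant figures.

F = 0.120

F = (AUC_ev / D_ev) / (AUC_iv / D_iv)
  = (56.8/75) / (473/75)
  = 0.757333 / 6.30667 = 0.1201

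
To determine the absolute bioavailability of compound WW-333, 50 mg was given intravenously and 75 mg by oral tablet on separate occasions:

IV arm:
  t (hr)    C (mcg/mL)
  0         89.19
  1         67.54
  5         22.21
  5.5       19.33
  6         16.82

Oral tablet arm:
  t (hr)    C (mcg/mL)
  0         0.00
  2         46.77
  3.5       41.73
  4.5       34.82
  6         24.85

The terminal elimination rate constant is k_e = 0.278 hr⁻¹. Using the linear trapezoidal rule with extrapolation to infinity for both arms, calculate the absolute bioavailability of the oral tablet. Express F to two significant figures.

Trapezoidal AUC_0→6 (IV):
  [0→1]: (89.19+67.54)/2 × 1 = 78.365
  [1→5]: (67.54+22.21)/2 × 4 = 179.5
  [5→5.5]: (22.21+19.33)/2 × 0.5 = 10.385
  [5.5→6]: (19.33+16.82)/2 × 0.5 = 9.0375
  Sum = 277.2875 mcg/mL·hr
IV tail: 16.82/0.278 = 60.504; AUC_iv,0→∞ = 277.2875 + 60.504 = 337.7915 mcg/mL·hr
Trapezoidal AUC_0→6 (oral tablet):
  [0→2]: (0.00+46.77)/2 × 2 = 46.77
  [2→3.5]: (46.77+41.73)/2 × 1.5 = 66.375
  [3.5→4.5]: (41.73+34.82)/2 × 1 = 38.275
  [4.5→6]: (34.82+24.85)/2 × 1.5 = 44.7525
  Sum = 196.1725 mcg/mL·hr
oral tablet tail: 24.85/0.278 = 89.388; AUC_ev,0→∞ = 196.1725 + 89.388 = 285.5605 mcg/mL·hr
F = (AUC_ev/D_ev)/(AUC_iv/D_iv) = (285.5605/75)/(337.7915/50) = 3.80747/6.75583 = 0.5636

F = 0.56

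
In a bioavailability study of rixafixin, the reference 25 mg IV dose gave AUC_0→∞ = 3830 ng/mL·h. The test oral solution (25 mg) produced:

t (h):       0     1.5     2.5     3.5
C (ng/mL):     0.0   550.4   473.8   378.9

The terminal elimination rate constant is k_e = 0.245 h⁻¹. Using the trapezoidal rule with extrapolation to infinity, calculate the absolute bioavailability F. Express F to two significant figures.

F = 0.76

Trapezoidal AUC_0→3.5 (oral solution):
  [0→1.5]: (0.0+550.4)/2 × 1.5 = 412.8
  [1.5→2.5]: (550.4+473.8)/2 × 1 = 512.1
  [2.5→3.5]: (473.8+378.9)/2 × 1 = 426.35
  Sum = 1351.25 ng/mL·h
Tail: C_last/k_e = 378.9/0.245 = 1546.531
AUC_0→∞ (oral solution) = 1351.25 + 1546.531 = 2897.781 ng/mL·h
F = (AUC_ev/D_ev)/(AUC_iv/D_iv) = (2897.781/25)/(3830/25) = 115.91124/153.2 = 0.7566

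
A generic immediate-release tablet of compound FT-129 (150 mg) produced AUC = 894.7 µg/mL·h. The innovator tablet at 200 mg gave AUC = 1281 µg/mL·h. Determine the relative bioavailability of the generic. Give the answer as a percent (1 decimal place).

F_rel = 93.1%

F_rel = (AUC_test/D_test) / (AUC_ref/D_ref)
      = (894.7/150) / (1281/200)
      = 5.96467 / 6.405 = 0.9313 = 93.13%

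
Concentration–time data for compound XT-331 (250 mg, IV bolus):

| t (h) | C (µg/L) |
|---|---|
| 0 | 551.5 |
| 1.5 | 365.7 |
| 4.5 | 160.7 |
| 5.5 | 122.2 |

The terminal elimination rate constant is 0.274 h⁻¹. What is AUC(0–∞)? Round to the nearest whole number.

AUC = 2065 µg/L·h

Trapezoidal AUC_0→5.5:
  [0→1.5]: (551.5+365.7)/2 × 1.5 = 687.9
  [1.5→4.5]: (365.7+160.7)/2 × 3 = 789.6
  [4.5→5.5]: (160.7+122.2)/2 × 1 = 141.45
  Sum = 1618.95 µg/L·h
Extrapolated tail: C_last / k_e = 122.2 / 0.274 = 445.985
AUC_0→∞ = 1618.95 + 445.985 = 2064.935 µg/L·h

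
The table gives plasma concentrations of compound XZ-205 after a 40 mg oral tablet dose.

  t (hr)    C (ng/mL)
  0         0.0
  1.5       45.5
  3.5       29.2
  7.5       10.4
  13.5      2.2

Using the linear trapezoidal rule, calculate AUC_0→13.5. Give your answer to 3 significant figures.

AUC = 226 ng/mL·hr

Trapezoidal AUC_0→13.5:
  [0→1.5]: (0.0+45.5)/2 × 1.5 = 34.125
  [1.5→3.5]: (45.5+29.2)/2 × 2 = 74.7
  [3.5→7.5]: (29.2+10.4)/2 × 4 = 79.2
  [7.5→13.5]: (10.4+2.2)/2 × 6 = 37.8
  Sum = 225.825 ng/mL·hr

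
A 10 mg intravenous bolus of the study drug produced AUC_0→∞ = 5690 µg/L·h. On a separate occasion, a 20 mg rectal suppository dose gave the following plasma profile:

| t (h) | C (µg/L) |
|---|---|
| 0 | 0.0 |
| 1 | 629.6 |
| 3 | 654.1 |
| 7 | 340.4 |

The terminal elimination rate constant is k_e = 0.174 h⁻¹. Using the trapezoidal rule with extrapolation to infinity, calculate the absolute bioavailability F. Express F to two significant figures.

Trapezoidal AUC_0→7 (rectal suppository):
  [0→1]: (0.0+629.6)/2 × 1 = 314.8
  [1→3]: (629.6+654.1)/2 × 2 = 1283.7
  [3→7]: (654.1+340.4)/2 × 4 = 1989.0
  Sum = 3587.5 µg/L·h
Tail: C_last/k_e = 340.4/0.174 = 1956.322
AUC_0→∞ (rectal suppository) = 3587.5 + 1956.322 = 5543.822 µg/L·h
F = (AUC_ev/D_ev)/(AUC_iv/D_iv) = (5543.822/20)/(5690/10) = 277.1911/569 = 0.4872

F = 0.49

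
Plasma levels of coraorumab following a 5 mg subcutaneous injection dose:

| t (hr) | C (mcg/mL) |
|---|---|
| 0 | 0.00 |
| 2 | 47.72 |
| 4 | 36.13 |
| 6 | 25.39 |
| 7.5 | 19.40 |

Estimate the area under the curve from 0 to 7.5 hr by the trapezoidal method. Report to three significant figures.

AUC = 227 mcg/mL·hr

Trapezoidal AUC_0→7.5:
  [0→2]: (0.00+47.72)/2 × 2 = 47.72
  [2→4]: (47.72+36.13)/2 × 2 = 83.85
  [4→6]: (36.13+25.39)/2 × 2 = 61.52
  [6→7.5]: (25.39+19.40)/2 × 1.5 = 33.5925
  Sum = 226.6825 mcg/mL·hr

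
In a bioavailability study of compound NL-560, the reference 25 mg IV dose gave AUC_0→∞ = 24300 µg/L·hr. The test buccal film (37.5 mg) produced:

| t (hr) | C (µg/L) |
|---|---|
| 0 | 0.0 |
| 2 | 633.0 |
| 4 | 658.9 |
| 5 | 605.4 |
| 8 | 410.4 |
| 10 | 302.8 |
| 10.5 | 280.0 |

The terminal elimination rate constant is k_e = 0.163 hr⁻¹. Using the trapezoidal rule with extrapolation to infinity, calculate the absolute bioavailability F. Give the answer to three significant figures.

Trapezoidal AUC_0→10.5 (buccal film):
  [0→2]: (0.0+633.0)/2 × 2 = 633.0
  [2→4]: (633.0+658.9)/2 × 2 = 1291.9
  [4→5]: (658.9+605.4)/2 × 1 = 632.15
  [5→8]: (605.4+410.4)/2 × 3 = 1523.7
  [8→10]: (410.4+302.8)/2 × 2 = 713.2
  [10→10.5]: (302.8+280.0)/2 × 0.5 = 145.7
  Sum = 4939.65 µg/L·hr
Tail: C_last/k_e = 280.0/0.163 = 1717.791
AUC_0→∞ (buccal film) = 4939.65 + 1717.791 = 6657.441 µg/L·hr
F = (AUC_ev/D_ev)/(AUC_iv/D_iv) = (6657.441/37.5)/(24300/25) = 177.53176/972 = 0.1826

F = 0.183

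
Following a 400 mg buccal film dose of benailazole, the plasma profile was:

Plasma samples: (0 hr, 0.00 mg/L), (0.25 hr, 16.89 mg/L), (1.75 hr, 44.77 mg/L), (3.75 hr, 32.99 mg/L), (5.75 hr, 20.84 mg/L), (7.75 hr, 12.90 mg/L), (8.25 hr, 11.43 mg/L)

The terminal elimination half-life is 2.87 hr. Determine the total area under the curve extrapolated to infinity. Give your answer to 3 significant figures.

AUC = 267 mg/L·hr

Trapezoidal AUC_0→8.25:
  [0→0.25]: (0.00+16.89)/2 × 0.25 = 2.11125
  [0.25→1.75]: (16.89+44.77)/2 × 1.5 = 46.245
  [1.75→3.75]: (44.77+32.99)/2 × 2 = 77.76
  [3.75→5.75]: (32.99+20.84)/2 × 2 = 53.83
  [5.75→7.75]: (20.84+12.90)/2 × 2 = 33.74
  [7.75→8.25]: (12.90+11.43)/2 × 0.5 = 6.0825
  Sum = 219.76875 mg/L·hr
k_e = ln2 / t½ = 0.693147 / 2.87 = 0.2415 hr^-1
Extrapolated tail: C_last / k_e = 11.43 / 0.2415 = 47.329
AUC_0→∞ = 219.76875 + 47.329 = 267.09775 mg/L·hr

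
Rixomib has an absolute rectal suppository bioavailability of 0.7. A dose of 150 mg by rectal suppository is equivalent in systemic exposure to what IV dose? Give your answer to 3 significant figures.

D_iv = 105 mg

Systemic exposure from an extravascular dose = F × D_ev, so the equivalent IV dose is F × D_ev.
D_iv = F × D_ev = 0.7 × 150 = 105 mg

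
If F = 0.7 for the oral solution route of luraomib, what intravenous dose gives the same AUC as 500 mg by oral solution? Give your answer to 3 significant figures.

Systemic exposure from an extravascular dose = F × D_ev, so the equivalent IV dose is F × D_ev.
D_iv = F × D_ev = 0.7 × 500 = 350 mg

D_iv = 350 mg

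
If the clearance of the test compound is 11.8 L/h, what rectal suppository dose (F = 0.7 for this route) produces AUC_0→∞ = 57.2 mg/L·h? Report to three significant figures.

Dose = CL × AUC_0→∞ / F
     = 11.8 × 57.2 / 0.7 = 964.229 mg

Dose = 964 mg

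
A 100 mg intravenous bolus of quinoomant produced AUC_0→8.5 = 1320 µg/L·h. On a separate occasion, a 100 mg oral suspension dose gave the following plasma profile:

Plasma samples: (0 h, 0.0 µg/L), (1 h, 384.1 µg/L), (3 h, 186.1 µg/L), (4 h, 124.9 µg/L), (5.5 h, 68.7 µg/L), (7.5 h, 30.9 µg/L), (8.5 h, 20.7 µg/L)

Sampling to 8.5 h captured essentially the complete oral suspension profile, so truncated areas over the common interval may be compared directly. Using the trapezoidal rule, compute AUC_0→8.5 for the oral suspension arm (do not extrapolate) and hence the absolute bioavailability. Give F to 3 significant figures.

F = 0.900

Trapezoidal AUC_0→8.5 (oral suspension):
  [0→1]: (0.0+384.1)/2 × 1 = 192.05
  [1→3]: (384.1+186.1)/2 × 2 = 570.2
  [3→4]: (186.1+124.9)/2 × 1 = 155.5
  [4→5.5]: (124.9+68.7)/2 × 1.5 = 145.2
  [5.5→7.5]: (68.7+30.9)/2 × 2 = 99.6
  [7.5→8.5]: (30.9+20.7)/2 × 1 = 25.8
  Sum = 1188.35 µg/L·h
F = (AUC_ev/D_ev)/(AUC_iv/D_iv) = (1188.35/100)/(1320/100) = 11.8835/13.2 = 0.9003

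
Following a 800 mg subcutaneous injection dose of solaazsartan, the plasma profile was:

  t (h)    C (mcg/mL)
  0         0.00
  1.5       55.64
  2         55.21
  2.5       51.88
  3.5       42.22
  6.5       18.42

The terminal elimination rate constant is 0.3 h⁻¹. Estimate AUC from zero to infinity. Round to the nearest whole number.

Trapezoidal AUC_0→6.5:
  [0→1.5]: (0.00+55.64)/2 × 1.5 = 41.73
  [1.5→2]: (55.64+55.21)/2 × 0.5 = 27.7125
  [2→2.5]: (55.21+51.88)/2 × 0.5 = 26.7725
  [2.5→3.5]: (51.88+42.22)/2 × 1 = 47.05
  [3.5→6.5]: (42.22+18.42)/2 × 3 = 90.96
  Sum = 234.225 mcg/mL·h
Extrapolated tail: C_last / k_e = 18.42 / 0.3 = 61.400
AUC_0→∞ = 234.225 + 61.400 = 295.625 mcg/mL·h

AUC = 296 mcg/mL·h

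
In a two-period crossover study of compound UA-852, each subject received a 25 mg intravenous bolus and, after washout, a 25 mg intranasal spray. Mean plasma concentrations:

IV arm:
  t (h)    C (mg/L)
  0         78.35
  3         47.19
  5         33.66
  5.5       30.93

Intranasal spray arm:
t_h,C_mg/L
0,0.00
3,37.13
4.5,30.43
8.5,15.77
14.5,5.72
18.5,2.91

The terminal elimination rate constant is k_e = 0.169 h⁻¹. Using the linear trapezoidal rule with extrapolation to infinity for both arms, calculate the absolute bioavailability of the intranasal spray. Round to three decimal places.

F = 0.636

Trapezoidal AUC_0→5.5 (IV):
  [0→3]: (78.35+47.19)/2 × 3 = 188.31
  [3→5]: (47.19+33.66)/2 × 2 = 80.85
  [5→5.5]: (33.66+30.93)/2 × 0.5 = 16.1475
  Sum = 285.3075 mg/L·h
IV tail: 30.93/0.169 = 183.018; AUC_iv,0→∞ = 285.3075 + 183.018 = 468.3255 mg/L·h
Trapezoidal AUC_0→18.5 (intranasal spray):
  [0→3]: (0.00+37.13)/2 × 3 = 55.695
  [3→4.5]: (37.13+30.43)/2 × 1.5 = 50.67
  [4.5→8.5]: (30.43+15.77)/2 × 4 = 92.4
  [8.5→14.5]: (15.77+5.72)/2 × 6 = 64.47
  [14.5→18.5]: (5.72+2.91)/2 × 4 = 17.26
  Sum = 280.495 mg/L·h
intranasal spray tail: 2.91/0.169 = 17.219; AUC_ev,0→∞ = 280.495 + 17.219 = 297.714 mg/L·h
F = (AUC_ev/D_ev)/(AUC_iv/D_iv) = (297.714/25)/(468.3255/25) = 11.90856/18.73302 = 0.6357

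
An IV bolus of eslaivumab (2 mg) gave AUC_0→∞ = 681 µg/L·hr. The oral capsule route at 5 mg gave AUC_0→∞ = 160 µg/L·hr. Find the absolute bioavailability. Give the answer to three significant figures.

F = 0.0940

F = (AUC_ev / D_ev) / (AUC_iv / D_iv)
  = (160/5) / (681/2)
  = 32 / 340.5 = 0.0940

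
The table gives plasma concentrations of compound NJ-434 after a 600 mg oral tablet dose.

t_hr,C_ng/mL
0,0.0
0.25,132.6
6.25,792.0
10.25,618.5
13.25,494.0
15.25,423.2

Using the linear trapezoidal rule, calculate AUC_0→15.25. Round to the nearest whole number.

AUC = 8197 ng/mL·hr

Trapezoidal AUC_0→15.25:
  [0→0.25]: (0.0+132.6)/2 × 0.25 = 16.575
  [0.25→6.25]: (132.6+792.0)/2 × 6 = 2773.8
  [6.25→10.25]: (792.0+618.5)/2 × 4 = 2821.0
  [10.25→13.25]: (618.5+494.0)/2 × 3 = 1668.75
  [13.25→15.25]: (494.0+423.2)/2 × 2 = 917.2
  Sum = 8197.325 ng/mL·hr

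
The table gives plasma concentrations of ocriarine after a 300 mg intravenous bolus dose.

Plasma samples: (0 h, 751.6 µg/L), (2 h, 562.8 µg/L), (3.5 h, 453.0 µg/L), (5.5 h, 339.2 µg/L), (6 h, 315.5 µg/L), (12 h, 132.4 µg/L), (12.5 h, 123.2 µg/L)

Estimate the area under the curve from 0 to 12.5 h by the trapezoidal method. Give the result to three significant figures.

Trapezoidal AUC_0→12.5:
  [0→2]: (751.6+562.8)/2 × 2 = 1314.4
  [2→3.5]: (562.8+453.0)/2 × 1.5 = 761.85
  [3.5→5.5]: (453.0+339.2)/2 × 2 = 792.2
  [5.5→6]: (339.2+315.5)/2 × 0.5 = 163.675
  [6→12]: (315.5+132.4)/2 × 6 = 1343.7
  [12→12.5]: (132.4+123.2)/2 × 0.5 = 63.9
  Sum = 4439.725 µg/L·h

AUC = 4440 µg/L·h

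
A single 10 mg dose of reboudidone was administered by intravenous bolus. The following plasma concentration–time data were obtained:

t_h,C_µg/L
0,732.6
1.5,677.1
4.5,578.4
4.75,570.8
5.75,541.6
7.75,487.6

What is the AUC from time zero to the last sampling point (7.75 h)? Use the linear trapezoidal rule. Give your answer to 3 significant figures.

Trapezoidal AUC_0→7.75:
  [0→1.5]: (732.6+677.1)/2 × 1.5 = 1057.275
  [1.5→4.5]: (677.1+578.4)/2 × 3 = 1883.25
  [4.5→4.75]: (578.4+570.8)/2 × 0.25 = 143.65
  [4.75→5.75]: (570.8+541.6)/2 × 1 = 556.2
  [5.75→7.75]: (541.6+487.6)/2 × 2 = 1029.2
  Sum = 4669.575 µg/L·h

AUC = 4670 µg/L·h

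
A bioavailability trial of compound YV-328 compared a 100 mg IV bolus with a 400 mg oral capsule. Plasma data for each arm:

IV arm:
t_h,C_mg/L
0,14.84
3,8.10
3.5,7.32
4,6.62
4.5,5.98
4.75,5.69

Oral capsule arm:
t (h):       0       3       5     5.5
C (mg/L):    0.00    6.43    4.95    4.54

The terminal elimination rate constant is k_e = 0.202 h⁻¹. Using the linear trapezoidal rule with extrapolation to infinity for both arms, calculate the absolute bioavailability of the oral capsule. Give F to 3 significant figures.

Trapezoidal AUC_0→4.75 (IV):
  [0→3]: (14.84+8.10)/2 × 3 = 34.41
  [3→3.5]: (8.10+7.32)/2 × 0.5 = 3.855
  [3.5→4]: (7.32+6.62)/2 × 0.5 = 3.485
  [4→4.5]: (6.62+5.98)/2 × 0.5 = 3.15
  [4.5→4.75]: (5.98+5.69)/2 × 0.25 = 1.45875
  Sum = 46.35875 mg/L·h
IV tail: 5.69/0.202 = 28.168; AUC_iv,0→∞ = 46.35875 + 28.168 = 74.52675 mg/L·h
Trapezoidal AUC_0→5.5 (oral capsule):
  [0→3]: (0.00+6.43)/2 × 3 = 9.645
  [3→5]: (6.43+4.95)/2 × 2 = 11.38
  [5→5.5]: (4.95+4.54)/2 × 0.5 = 2.3725
  Sum = 23.3975 mg/L·h
oral capsule tail: 4.54/0.202 = 22.475; AUC_ev,0→∞ = 23.3975 + 22.475 = 45.8725 mg/L·h
F = (AUC_ev/D_ev)/(AUC_iv/D_iv) = (45.8725/400)/(74.52675/100) = 0.11468125/0.7452675 = 0.1539

F = 0.154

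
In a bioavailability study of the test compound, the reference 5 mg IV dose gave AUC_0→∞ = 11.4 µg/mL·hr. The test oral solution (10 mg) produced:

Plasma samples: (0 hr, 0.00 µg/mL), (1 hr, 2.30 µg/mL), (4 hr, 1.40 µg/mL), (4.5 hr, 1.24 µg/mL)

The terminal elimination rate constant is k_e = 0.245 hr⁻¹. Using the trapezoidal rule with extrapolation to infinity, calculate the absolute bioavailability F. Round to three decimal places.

F = 0.545

Trapezoidal AUC_0→4.5 (oral solution):
  [0→1]: (0.00+2.30)/2 × 1 = 1.15
  [1→4]: (2.30+1.40)/2 × 3 = 5.55
  [4→4.5]: (1.40+1.24)/2 × 0.5 = 0.66
  Sum = 7.36 µg/mL·hr
Tail: C_last/k_e = 1.24/0.245 = 5.061
AUC_0→∞ (oral solution) = 7.36 + 5.061 = 12.421 µg/mL·hr
F = (AUC_ev/D_ev)/(AUC_iv/D_iv) = (12.421/10)/(11.4/5) = 1.2421/2.28 = 0.5448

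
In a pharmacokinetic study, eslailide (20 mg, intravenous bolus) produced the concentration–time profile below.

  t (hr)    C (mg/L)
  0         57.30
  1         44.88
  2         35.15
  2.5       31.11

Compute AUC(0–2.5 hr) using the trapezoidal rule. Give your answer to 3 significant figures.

AUC = 108 mg/L·hr

Trapezoidal AUC_0→2.5:
  [0→1]: (57.30+44.88)/2 × 1 = 51.09
  [1→2]: (44.88+35.15)/2 × 1 = 40.015
  [2→2.5]: (35.15+31.11)/2 × 0.5 = 16.565
  Sum = 107.67 mg/L·hr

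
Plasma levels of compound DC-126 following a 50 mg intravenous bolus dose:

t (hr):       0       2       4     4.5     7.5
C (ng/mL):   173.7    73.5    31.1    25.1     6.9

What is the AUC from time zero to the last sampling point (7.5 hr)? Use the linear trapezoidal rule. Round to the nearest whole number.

Trapezoidal AUC_0→7.5:
  [0→2]: (173.7+73.5)/2 × 2 = 247.2
  [2→4]: (73.5+31.1)/2 × 2 = 104.6
  [4→4.5]: (31.1+25.1)/2 × 0.5 = 14.05
  [4.5→7.5]: (25.1+6.9)/2 × 3 = 48.0
  Sum = 413.85 ng/mL·hr

AUC = 414 ng/mL·hr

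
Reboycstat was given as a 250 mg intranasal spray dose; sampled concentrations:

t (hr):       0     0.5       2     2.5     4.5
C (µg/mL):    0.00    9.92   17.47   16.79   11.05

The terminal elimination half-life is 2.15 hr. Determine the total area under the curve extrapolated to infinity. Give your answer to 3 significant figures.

Trapezoidal AUC_0→4.5:
  [0→0.5]: (0.00+9.92)/2 × 0.5 = 2.48
  [0.5→2]: (9.92+17.47)/2 × 1.5 = 20.5425
  [2→2.5]: (17.47+16.79)/2 × 0.5 = 8.565
  [2.5→4.5]: (16.79+11.05)/2 × 2 = 27.84
  Sum = 59.4275 µg/mL·hr
k_e = ln2 / t½ = 0.693147 / 2.15 = 0.3224 hr^-1
Extrapolated tail: C_last / k_e = 11.05 / 0.3224 = 34.274
AUC_0→∞ = 59.4275 + 34.274 = 93.7015 µg/mL·hr

AUC = 93.7 µg/mL·hr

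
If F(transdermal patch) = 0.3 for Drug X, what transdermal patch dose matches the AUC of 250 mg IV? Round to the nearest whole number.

For equal systemic exposure: F × D_ev = D_iv
D_ev = D_iv / F = 250 / 0.3 = 833.333 mg

D_transdermal = 833 mg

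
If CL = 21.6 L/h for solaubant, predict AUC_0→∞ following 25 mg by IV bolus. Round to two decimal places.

AUC_0→∞ = Dose_iv / CL
        = 25 / 21.6 = 1.15741 mg/L·h

AUC = 1.16 mg/L·h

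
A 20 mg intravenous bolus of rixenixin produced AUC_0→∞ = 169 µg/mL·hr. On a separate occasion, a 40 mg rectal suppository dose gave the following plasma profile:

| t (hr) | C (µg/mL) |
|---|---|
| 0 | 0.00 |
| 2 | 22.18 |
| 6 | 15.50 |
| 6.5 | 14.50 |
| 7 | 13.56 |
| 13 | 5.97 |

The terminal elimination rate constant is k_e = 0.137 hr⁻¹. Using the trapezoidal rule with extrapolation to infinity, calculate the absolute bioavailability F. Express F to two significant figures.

Trapezoidal AUC_0→13 (rectal suppository):
  [0→2]: (0.00+22.18)/2 × 2 = 22.18
  [2→6]: (22.18+15.50)/2 × 4 = 75.36
  [6→6.5]: (15.50+14.50)/2 × 0.5 = 7.5
  [6.5→7]: (14.50+13.56)/2 × 0.5 = 7.015
  [7→13]: (13.56+5.97)/2 × 6 = 58.59
  Sum = 170.645 µg/mL·hr
Tail: C_last/k_e = 5.97/0.137 = 43.577
AUC_0→∞ (rectal suppository) = 170.645 + 43.577 = 214.222 µg/mL·hr
F = (AUC_ev/D_ev)/(AUC_iv/D_iv) = (214.222/40)/(169/20) = 5.35555/8.45 = 0.6338

F = 0.63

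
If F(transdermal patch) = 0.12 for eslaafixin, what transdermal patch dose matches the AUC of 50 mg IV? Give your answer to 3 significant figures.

D_transdermal = 417 mg

For equal systemic exposure: F × D_ev = D_iv
D_ev = D_iv / F = 50 / 0.12 = 416.667 mg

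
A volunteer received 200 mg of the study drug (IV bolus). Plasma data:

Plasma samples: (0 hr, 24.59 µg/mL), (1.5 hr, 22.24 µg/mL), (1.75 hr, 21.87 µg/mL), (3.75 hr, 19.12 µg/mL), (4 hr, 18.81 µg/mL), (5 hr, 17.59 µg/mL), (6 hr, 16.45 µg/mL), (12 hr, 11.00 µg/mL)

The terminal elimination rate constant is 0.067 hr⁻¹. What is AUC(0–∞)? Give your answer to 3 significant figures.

Trapezoidal AUC_0→12:
  [0→1.5]: (24.59+22.24)/2 × 1.5 = 35.1225
  [1.5→1.75]: (22.24+21.87)/2 × 0.25 = 5.51375
  [1.75→3.75]: (21.87+19.12)/2 × 2 = 40.99
  [3.75→4]: (19.12+18.81)/2 × 0.25 = 4.74125
  [4→5]: (18.81+17.59)/2 × 1 = 18.2
  [5→6]: (17.59+16.45)/2 × 1 = 17.02
  [6→12]: (16.45+11.00)/2 × 6 = 82.35
  Sum = 203.9375 µg/mL·hr
Extrapolated tail: C_last / k_e = 11.00 / 0.067 = 164.179
AUC_0→∞ = 203.9375 + 164.179 = 368.1165 µg/mL·hr

AUC = 368 µg/mL·hr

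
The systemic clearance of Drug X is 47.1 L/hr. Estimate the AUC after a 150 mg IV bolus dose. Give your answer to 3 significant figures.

AUC_0→∞ = Dose_iv / CL
        = 150 / 47.1 = 3.18471 mg/L·hr

AUC = 3.18 mg/L·hr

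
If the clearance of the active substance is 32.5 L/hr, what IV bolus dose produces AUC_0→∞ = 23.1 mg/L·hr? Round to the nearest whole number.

Dose = 751 mg

Dose_iv = CL × AUC_0→∞
     = 32.5 × 23.1 = 750.75 mg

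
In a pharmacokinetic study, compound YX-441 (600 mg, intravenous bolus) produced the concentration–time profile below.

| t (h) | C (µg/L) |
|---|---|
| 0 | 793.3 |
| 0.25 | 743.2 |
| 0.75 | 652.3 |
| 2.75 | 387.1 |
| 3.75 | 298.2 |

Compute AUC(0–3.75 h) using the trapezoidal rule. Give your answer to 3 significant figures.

Trapezoidal AUC_0→3.75:
  [0→0.25]: (793.3+743.2)/2 × 0.25 = 192.0625
  [0.25→0.75]: (743.2+652.3)/2 × 0.5 = 348.875
  [0.75→2.75]: (652.3+387.1)/2 × 2 = 1039.4
  [2.75→3.75]: (387.1+298.2)/2 × 1 = 342.65
  Sum = 1922.9875 µg/L·h

AUC = 1920 µg/L·h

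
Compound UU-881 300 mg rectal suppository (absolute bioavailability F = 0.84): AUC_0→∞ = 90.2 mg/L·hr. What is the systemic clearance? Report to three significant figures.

CL = F × Dose / AUC_0→∞
   = 0.84 × 300 / 90.2 = 2.79379 L/hr

CL = 2.79 L/hr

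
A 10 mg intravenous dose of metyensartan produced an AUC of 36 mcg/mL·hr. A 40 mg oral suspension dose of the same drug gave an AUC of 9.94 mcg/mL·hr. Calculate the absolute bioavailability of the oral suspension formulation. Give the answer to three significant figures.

F = (AUC_ev / D_ev) / (AUC_iv / D_iv)
  = (9.94/40) / (36/10)
  = 0.2485 / 3.6 = 0.0690

F = 0.0690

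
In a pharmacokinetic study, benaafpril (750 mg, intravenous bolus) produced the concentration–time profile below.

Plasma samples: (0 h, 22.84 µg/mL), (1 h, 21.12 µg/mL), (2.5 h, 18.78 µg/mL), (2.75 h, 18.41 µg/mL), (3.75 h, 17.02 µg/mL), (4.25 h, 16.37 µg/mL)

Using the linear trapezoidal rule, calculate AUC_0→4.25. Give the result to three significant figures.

Trapezoidal AUC_0→4.25:
  [0→1]: (22.84+21.12)/2 × 1 = 21.98
  [1→2.5]: (21.12+18.78)/2 × 1.5 = 29.925
  [2.5→2.75]: (18.78+18.41)/2 × 0.25 = 4.64875
  [2.75→3.75]: (18.41+17.02)/2 × 1 = 17.715
  [3.75→4.25]: (17.02+16.37)/2 × 0.5 = 8.3475
  Sum = 82.61625 µg/mL·h

AUC = 82.6 µg/mL·h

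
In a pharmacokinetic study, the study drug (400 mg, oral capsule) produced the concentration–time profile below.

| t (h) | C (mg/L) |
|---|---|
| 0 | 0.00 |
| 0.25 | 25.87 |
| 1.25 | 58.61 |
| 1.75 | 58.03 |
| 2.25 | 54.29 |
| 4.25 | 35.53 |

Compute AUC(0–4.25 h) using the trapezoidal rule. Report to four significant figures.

AUC = 192.5 mg/L·h

Trapezoidal AUC_0→4.25:
  [0→0.25]: (0.00+25.87)/2 × 0.25 = 3.23375
  [0.25→1.25]: (25.87+58.61)/2 × 1 = 42.24
  [1.25→1.75]: (58.61+58.03)/2 × 0.5 = 29.16
  [1.75→2.25]: (58.03+54.29)/2 × 0.5 = 28.08
  [2.25→4.25]: (54.29+35.53)/2 × 2 = 89.82
  Sum = 192.53375 mg/L·h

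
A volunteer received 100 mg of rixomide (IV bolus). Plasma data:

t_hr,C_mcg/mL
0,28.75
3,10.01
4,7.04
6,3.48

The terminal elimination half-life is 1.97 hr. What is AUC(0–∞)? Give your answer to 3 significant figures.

Trapezoidal AUC_0→6:
  [0→3]: (28.75+10.01)/2 × 3 = 58.14
  [3→4]: (10.01+7.04)/2 × 1 = 8.525
  [4→6]: (7.04+3.48)/2 × 2 = 10.52
  Sum = 77.185 mcg/mL·hr
k_e = ln2 / t½ = 0.693147 / 1.97 = 0.3519 hr^-1
Extrapolated tail: C_last / k_e = 3.48 / 0.3519 = 9.889
AUC_0→∞ = 77.185 + 9.889 = 87.074 mcg/mL·hr

AUC = 87.1 mcg/mL·hr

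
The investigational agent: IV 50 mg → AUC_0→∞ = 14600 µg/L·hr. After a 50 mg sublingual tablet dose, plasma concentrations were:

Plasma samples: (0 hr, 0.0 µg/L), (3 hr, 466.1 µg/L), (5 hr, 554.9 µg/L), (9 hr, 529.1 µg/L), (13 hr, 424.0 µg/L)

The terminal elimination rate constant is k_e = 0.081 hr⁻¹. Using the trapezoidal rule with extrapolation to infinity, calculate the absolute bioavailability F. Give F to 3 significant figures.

F = 0.755

Trapezoidal AUC_0→13 (sublingual tablet):
  [0→3]: (0.0+466.1)/2 × 3 = 699.15
  [3→5]: (466.1+554.9)/2 × 2 = 1021.0
  [5→9]: (554.9+529.1)/2 × 4 = 2168.0
  [9→13]: (529.1+424.0)/2 × 4 = 1906.2
  Sum = 5794.35 µg/L·hr
Tail: C_last/k_e = 424.0/0.081 = 5234.568
AUC_0→∞ (sublingual tablet) = 5794.35 + 5234.568 = 11028.918 µg/L·hr
F = (AUC_ev/D_ev)/(AUC_iv/D_iv) = (11028.918/50)/(14600/50) = 220.57836/292 = 0.7554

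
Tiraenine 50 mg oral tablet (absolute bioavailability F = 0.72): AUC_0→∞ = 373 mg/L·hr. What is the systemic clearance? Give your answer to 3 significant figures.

CL = 0.0965 L/hr

CL = F × Dose / AUC_0→∞
   = 0.72 × 50 / 373 = 0.0965147 L/hr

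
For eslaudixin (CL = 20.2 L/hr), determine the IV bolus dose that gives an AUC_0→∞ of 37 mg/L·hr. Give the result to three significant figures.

Dose = 747 mg

Dose_iv = CL × AUC_0→∞
     = 20.2 × 37 = 747.4 mg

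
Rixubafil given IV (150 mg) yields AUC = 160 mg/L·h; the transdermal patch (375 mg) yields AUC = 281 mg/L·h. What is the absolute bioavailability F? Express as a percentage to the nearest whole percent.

F = (AUC_ev / D_ev) / (AUC_iv / D_iv)
  = (281/375) / (160/150)
  = 0.749333 / 1.06667 = 0.7025
  = 70.25%

F = 70%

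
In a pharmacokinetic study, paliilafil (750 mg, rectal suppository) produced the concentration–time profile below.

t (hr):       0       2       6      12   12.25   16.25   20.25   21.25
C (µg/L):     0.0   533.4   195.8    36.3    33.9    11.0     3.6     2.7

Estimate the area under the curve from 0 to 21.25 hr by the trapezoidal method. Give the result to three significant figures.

Trapezoidal AUC_0→21.25:
  [0→2]: (0.0+533.4)/2 × 2 = 533.4
  [2→6]: (533.4+195.8)/2 × 4 = 1458.4
  [6→12]: (195.8+36.3)/2 × 6 = 696.3
  [12→12.25]: (36.3+33.9)/2 × 0.25 = 8.775
  [12.25→16.25]: (33.9+11.0)/2 × 4 = 89.8
  [16.25→20.25]: (11.0+3.6)/2 × 4 = 29.2
  [20.25→21.25]: (3.6+2.7)/2 × 1 = 3.15
  Sum = 2819.025 µg/L·hr

AUC = 2820 µg/L·hr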